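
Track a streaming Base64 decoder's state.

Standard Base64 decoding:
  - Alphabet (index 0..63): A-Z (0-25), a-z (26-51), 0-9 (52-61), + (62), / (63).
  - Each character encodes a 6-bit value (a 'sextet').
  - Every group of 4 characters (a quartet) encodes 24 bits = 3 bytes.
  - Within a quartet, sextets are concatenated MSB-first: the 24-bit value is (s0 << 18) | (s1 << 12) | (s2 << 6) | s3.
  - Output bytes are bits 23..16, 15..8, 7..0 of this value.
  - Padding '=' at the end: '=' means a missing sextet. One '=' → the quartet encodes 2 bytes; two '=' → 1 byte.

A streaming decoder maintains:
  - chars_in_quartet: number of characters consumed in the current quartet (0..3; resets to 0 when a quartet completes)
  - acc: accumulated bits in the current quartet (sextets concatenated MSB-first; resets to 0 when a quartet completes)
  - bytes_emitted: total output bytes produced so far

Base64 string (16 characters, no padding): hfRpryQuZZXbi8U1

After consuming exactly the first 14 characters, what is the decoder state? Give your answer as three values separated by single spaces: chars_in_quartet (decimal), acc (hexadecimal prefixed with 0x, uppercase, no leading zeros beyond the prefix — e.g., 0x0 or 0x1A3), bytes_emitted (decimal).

Answer: 2 0x8BC 9

Derivation:
After char 0 ('h'=33): chars_in_quartet=1 acc=0x21 bytes_emitted=0
After char 1 ('f'=31): chars_in_quartet=2 acc=0x85F bytes_emitted=0
After char 2 ('R'=17): chars_in_quartet=3 acc=0x217D1 bytes_emitted=0
After char 3 ('p'=41): chars_in_quartet=4 acc=0x85F469 -> emit 85 F4 69, reset; bytes_emitted=3
After char 4 ('r'=43): chars_in_quartet=1 acc=0x2B bytes_emitted=3
After char 5 ('y'=50): chars_in_quartet=2 acc=0xAF2 bytes_emitted=3
After char 6 ('Q'=16): chars_in_quartet=3 acc=0x2BC90 bytes_emitted=3
After char 7 ('u'=46): chars_in_quartet=4 acc=0xAF242E -> emit AF 24 2E, reset; bytes_emitted=6
After char 8 ('Z'=25): chars_in_quartet=1 acc=0x19 bytes_emitted=6
After char 9 ('Z'=25): chars_in_quartet=2 acc=0x659 bytes_emitted=6
After char 10 ('X'=23): chars_in_quartet=3 acc=0x19657 bytes_emitted=6
After char 11 ('b'=27): chars_in_quartet=4 acc=0x6595DB -> emit 65 95 DB, reset; bytes_emitted=9
After char 12 ('i'=34): chars_in_quartet=1 acc=0x22 bytes_emitted=9
After char 13 ('8'=60): chars_in_quartet=2 acc=0x8BC bytes_emitted=9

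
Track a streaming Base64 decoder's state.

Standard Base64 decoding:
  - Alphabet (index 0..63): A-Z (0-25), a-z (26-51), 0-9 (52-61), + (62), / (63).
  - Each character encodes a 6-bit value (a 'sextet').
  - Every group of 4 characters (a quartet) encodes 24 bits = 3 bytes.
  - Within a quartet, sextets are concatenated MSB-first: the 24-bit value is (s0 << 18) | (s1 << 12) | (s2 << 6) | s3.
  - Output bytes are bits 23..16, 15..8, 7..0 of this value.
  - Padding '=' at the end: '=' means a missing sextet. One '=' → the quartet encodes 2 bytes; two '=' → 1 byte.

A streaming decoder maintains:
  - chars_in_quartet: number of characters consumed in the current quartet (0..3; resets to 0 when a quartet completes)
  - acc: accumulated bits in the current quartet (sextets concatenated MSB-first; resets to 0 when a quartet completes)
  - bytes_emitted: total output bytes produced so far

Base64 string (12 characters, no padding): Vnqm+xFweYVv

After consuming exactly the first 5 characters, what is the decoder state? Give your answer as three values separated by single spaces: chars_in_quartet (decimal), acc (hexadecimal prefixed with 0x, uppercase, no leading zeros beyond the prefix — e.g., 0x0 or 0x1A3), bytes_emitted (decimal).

Answer: 1 0x3E 3

Derivation:
After char 0 ('V'=21): chars_in_quartet=1 acc=0x15 bytes_emitted=0
After char 1 ('n'=39): chars_in_quartet=2 acc=0x567 bytes_emitted=0
After char 2 ('q'=42): chars_in_quartet=3 acc=0x159EA bytes_emitted=0
After char 3 ('m'=38): chars_in_quartet=4 acc=0x567AA6 -> emit 56 7A A6, reset; bytes_emitted=3
After char 4 ('+'=62): chars_in_quartet=1 acc=0x3E bytes_emitted=3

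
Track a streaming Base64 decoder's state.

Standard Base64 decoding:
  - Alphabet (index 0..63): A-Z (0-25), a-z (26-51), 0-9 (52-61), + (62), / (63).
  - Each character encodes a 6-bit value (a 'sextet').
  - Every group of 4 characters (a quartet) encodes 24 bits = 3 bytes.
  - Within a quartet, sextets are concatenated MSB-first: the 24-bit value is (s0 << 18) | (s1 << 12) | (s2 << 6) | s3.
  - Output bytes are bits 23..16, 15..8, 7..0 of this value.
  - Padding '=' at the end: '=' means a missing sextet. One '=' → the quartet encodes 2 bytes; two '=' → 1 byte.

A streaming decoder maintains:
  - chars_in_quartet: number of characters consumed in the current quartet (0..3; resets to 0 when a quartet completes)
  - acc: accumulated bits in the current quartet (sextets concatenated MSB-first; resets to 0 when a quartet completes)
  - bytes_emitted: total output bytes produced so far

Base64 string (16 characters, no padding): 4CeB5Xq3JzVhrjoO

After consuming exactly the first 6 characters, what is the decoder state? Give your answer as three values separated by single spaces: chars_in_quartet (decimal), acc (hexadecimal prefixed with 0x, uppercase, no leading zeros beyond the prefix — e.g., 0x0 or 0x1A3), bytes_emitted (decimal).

After char 0 ('4'=56): chars_in_quartet=1 acc=0x38 bytes_emitted=0
After char 1 ('C'=2): chars_in_quartet=2 acc=0xE02 bytes_emitted=0
After char 2 ('e'=30): chars_in_quartet=3 acc=0x3809E bytes_emitted=0
After char 3 ('B'=1): chars_in_quartet=4 acc=0xE02781 -> emit E0 27 81, reset; bytes_emitted=3
After char 4 ('5'=57): chars_in_quartet=1 acc=0x39 bytes_emitted=3
After char 5 ('X'=23): chars_in_quartet=2 acc=0xE57 bytes_emitted=3

Answer: 2 0xE57 3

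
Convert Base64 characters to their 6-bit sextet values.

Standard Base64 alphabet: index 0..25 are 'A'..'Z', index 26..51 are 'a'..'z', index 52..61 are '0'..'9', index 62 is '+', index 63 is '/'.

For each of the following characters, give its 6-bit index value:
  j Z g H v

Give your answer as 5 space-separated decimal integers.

'j': a..z range, 26 + ord('j') − ord('a') = 35
'Z': A..Z range, ord('Z') − ord('A') = 25
'g': a..z range, 26 + ord('g') − ord('a') = 32
'H': A..Z range, ord('H') − ord('A') = 7
'v': a..z range, 26 + ord('v') − ord('a') = 47

Answer: 35 25 32 7 47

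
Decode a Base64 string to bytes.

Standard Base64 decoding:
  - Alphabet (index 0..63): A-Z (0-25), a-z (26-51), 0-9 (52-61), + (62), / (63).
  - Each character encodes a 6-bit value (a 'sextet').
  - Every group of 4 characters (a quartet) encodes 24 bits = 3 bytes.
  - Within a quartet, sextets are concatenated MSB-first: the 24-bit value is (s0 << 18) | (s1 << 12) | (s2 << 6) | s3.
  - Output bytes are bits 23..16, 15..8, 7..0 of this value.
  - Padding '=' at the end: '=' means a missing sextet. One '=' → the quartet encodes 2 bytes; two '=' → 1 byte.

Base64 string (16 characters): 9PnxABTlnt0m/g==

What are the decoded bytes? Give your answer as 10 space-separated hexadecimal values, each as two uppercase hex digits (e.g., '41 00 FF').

Answer: F4 F9 F1 00 14 E5 9E DD 26 FE

Derivation:
After char 0 ('9'=61): chars_in_quartet=1 acc=0x3D bytes_emitted=0
After char 1 ('P'=15): chars_in_quartet=2 acc=0xF4F bytes_emitted=0
After char 2 ('n'=39): chars_in_quartet=3 acc=0x3D3E7 bytes_emitted=0
After char 3 ('x'=49): chars_in_quartet=4 acc=0xF4F9F1 -> emit F4 F9 F1, reset; bytes_emitted=3
After char 4 ('A'=0): chars_in_quartet=1 acc=0x0 bytes_emitted=3
After char 5 ('B'=1): chars_in_quartet=2 acc=0x1 bytes_emitted=3
After char 6 ('T'=19): chars_in_quartet=3 acc=0x53 bytes_emitted=3
After char 7 ('l'=37): chars_in_quartet=4 acc=0x14E5 -> emit 00 14 E5, reset; bytes_emitted=6
After char 8 ('n'=39): chars_in_quartet=1 acc=0x27 bytes_emitted=6
After char 9 ('t'=45): chars_in_quartet=2 acc=0x9ED bytes_emitted=6
After char 10 ('0'=52): chars_in_quartet=3 acc=0x27B74 bytes_emitted=6
After char 11 ('m'=38): chars_in_quartet=4 acc=0x9EDD26 -> emit 9E DD 26, reset; bytes_emitted=9
After char 12 ('/'=63): chars_in_quartet=1 acc=0x3F bytes_emitted=9
After char 13 ('g'=32): chars_in_quartet=2 acc=0xFE0 bytes_emitted=9
Padding '==': partial quartet acc=0xFE0 -> emit FE; bytes_emitted=10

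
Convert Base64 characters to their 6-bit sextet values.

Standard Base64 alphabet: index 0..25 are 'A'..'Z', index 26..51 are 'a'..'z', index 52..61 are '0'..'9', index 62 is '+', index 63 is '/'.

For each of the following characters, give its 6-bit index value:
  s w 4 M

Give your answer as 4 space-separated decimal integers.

Answer: 44 48 56 12

Derivation:
's': a..z range, 26 + ord('s') − ord('a') = 44
'w': a..z range, 26 + ord('w') − ord('a') = 48
'4': 0..9 range, 52 + ord('4') − ord('0') = 56
'M': A..Z range, ord('M') − ord('A') = 12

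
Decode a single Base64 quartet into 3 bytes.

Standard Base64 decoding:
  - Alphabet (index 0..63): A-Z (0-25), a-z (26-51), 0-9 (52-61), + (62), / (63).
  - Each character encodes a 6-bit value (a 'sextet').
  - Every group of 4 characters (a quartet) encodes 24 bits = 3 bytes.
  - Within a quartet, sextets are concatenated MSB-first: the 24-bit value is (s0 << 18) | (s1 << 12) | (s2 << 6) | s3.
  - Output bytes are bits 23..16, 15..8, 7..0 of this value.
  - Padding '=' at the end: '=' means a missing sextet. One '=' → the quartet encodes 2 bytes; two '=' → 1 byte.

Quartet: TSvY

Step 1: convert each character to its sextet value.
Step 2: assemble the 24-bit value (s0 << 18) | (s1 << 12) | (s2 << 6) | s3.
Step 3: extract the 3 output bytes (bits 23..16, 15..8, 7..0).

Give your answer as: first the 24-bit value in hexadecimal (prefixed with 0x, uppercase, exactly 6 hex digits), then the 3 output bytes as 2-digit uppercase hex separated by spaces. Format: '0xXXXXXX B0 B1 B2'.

Answer: 0x4D2BD8 4D 2B D8

Derivation:
Sextets: T=19, S=18, v=47, Y=24
24-bit: (19<<18) | (18<<12) | (47<<6) | 24
      = 0x4C0000 | 0x012000 | 0x000BC0 | 0x000018
      = 0x4D2BD8
Bytes: (v>>16)&0xFF=4D, (v>>8)&0xFF=2B, v&0xFF=D8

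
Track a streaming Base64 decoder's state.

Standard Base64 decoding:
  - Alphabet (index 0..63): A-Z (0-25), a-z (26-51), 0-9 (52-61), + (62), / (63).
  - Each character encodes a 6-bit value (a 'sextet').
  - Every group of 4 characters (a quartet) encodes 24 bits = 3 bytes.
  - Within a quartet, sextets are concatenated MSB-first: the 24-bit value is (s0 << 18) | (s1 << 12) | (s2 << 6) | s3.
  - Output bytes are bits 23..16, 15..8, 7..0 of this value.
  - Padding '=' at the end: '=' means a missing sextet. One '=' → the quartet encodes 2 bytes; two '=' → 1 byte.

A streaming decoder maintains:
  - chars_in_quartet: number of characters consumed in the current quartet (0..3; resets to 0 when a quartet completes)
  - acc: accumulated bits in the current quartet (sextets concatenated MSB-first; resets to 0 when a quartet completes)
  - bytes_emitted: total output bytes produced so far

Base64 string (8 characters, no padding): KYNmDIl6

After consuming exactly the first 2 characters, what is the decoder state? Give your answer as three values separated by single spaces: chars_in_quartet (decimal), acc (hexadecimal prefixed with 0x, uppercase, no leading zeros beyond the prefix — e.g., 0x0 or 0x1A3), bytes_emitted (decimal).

After char 0 ('K'=10): chars_in_quartet=1 acc=0xA bytes_emitted=0
After char 1 ('Y'=24): chars_in_quartet=2 acc=0x298 bytes_emitted=0

Answer: 2 0x298 0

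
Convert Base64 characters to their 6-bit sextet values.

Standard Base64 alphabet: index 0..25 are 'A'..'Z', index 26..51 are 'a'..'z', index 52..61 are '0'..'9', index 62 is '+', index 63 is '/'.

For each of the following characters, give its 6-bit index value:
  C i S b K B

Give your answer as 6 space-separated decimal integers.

'C': A..Z range, ord('C') − ord('A') = 2
'i': a..z range, 26 + ord('i') − ord('a') = 34
'S': A..Z range, ord('S') − ord('A') = 18
'b': a..z range, 26 + ord('b') − ord('a') = 27
'K': A..Z range, ord('K') − ord('A') = 10
'B': A..Z range, ord('B') − ord('A') = 1

Answer: 2 34 18 27 10 1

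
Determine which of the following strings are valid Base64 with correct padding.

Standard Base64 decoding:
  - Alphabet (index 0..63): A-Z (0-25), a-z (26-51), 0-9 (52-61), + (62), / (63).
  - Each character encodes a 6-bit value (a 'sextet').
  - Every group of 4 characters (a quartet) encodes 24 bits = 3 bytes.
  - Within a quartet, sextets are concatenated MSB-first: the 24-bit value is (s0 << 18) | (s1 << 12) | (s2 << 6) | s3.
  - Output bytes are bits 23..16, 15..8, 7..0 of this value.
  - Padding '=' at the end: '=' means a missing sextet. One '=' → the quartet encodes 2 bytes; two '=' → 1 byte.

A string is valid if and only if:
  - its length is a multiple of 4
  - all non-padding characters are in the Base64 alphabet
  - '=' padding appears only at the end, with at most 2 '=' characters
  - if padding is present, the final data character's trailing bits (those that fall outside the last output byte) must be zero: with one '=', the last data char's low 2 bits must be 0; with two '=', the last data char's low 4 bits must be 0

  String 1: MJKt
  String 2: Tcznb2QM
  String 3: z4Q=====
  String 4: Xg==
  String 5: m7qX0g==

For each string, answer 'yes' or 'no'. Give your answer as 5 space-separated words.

Answer: yes yes no yes yes

Derivation:
String 1: 'MJKt' → valid
String 2: 'Tcznb2QM' → valid
String 3: 'z4Q=====' → invalid (5 pad chars (max 2))
String 4: 'Xg==' → valid
String 5: 'm7qX0g==' → valid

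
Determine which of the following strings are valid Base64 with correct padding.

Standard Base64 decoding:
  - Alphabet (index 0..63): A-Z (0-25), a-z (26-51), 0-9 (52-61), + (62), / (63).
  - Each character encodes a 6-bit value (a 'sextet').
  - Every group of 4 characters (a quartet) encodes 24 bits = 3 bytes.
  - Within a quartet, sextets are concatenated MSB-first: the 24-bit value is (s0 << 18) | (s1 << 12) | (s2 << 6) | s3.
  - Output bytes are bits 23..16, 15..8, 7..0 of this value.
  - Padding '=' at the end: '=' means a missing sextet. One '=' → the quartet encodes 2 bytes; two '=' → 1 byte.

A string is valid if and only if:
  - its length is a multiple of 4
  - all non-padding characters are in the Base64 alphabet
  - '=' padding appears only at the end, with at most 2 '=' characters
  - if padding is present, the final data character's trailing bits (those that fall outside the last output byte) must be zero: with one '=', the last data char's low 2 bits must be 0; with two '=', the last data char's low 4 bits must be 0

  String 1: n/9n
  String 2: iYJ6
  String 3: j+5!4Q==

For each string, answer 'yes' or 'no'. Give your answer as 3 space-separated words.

String 1: 'n/9n' → valid
String 2: 'iYJ6' → valid
String 3: 'j+5!4Q==' → invalid (bad char(s): ['!'])

Answer: yes yes no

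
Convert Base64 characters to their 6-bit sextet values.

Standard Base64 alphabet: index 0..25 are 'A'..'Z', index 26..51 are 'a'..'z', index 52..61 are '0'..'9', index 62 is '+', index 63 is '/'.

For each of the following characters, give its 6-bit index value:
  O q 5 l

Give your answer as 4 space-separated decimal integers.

Answer: 14 42 57 37

Derivation:
'O': A..Z range, ord('O') − ord('A') = 14
'q': a..z range, 26 + ord('q') − ord('a') = 42
'5': 0..9 range, 52 + ord('5') − ord('0') = 57
'l': a..z range, 26 + ord('l') − ord('a') = 37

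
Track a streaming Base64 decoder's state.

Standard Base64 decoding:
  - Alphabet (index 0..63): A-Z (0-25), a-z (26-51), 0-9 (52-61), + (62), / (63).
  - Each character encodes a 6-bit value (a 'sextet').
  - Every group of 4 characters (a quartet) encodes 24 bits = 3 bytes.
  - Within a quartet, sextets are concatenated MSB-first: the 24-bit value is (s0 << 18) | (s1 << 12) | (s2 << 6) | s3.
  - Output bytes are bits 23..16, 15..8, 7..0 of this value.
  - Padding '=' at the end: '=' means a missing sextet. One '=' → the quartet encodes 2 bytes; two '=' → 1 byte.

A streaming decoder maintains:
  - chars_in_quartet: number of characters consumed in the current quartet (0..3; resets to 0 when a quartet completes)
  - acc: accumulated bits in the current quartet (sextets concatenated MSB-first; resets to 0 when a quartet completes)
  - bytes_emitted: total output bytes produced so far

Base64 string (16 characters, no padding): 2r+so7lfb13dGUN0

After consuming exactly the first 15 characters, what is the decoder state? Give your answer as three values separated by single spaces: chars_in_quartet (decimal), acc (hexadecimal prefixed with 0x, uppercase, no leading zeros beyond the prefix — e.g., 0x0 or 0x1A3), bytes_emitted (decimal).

Answer: 3 0x650D 9

Derivation:
After char 0 ('2'=54): chars_in_quartet=1 acc=0x36 bytes_emitted=0
After char 1 ('r'=43): chars_in_quartet=2 acc=0xDAB bytes_emitted=0
After char 2 ('+'=62): chars_in_quartet=3 acc=0x36AFE bytes_emitted=0
After char 3 ('s'=44): chars_in_quartet=4 acc=0xDABFAC -> emit DA BF AC, reset; bytes_emitted=3
After char 4 ('o'=40): chars_in_quartet=1 acc=0x28 bytes_emitted=3
After char 5 ('7'=59): chars_in_quartet=2 acc=0xA3B bytes_emitted=3
After char 6 ('l'=37): chars_in_quartet=3 acc=0x28EE5 bytes_emitted=3
After char 7 ('f'=31): chars_in_quartet=4 acc=0xA3B95F -> emit A3 B9 5F, reset; bytes_emitted=6
After char 8 ('b'=27): chars_in_quartet=1 acc=0x1B bytes_emitted=6
After char 9 ('1'=53): chars_in_quartet=2 acc=0x6F5 bytes_emitted=6
After char 10 ('3'=55): chars_in_quartet=3 acc=0x1BD77 bytes_emitted=6
After char 11 ('d'=29): chars_in_quartet=4 acc=0x6F5DDD -> emit 6F 5D DD, reset; bytes_emitted=9
After char 12 ('G'=6): chars_in_quartet=1 acc=0x6 bytes_emitted=9
After char 13 ('U'=20): chars_in_quartet=2 acc=0x194 bytes_emitted=9
After char 14 ('N'=13): chars_in_quartet=3 acc=0x650D bytes_emitted=9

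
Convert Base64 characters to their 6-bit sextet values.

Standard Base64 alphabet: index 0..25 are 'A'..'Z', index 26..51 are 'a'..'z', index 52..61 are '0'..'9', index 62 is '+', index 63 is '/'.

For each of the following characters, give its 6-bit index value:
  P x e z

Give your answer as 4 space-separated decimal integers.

'P': A..Z range, ord('P') − ord('A') = 15
'x': a..z range, 26 + ord('x') − ord('a') = 49
'e': a..z range, 26 + ord('e') − ord('a') = 30
'z': a..z range, 26 + ord('z') − ord('a') = 51

Answer: 15 49 30 51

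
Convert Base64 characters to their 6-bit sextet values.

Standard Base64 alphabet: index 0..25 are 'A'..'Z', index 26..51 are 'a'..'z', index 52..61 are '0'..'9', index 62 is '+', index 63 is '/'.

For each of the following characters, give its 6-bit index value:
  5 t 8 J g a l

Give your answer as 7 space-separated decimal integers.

Answer: 57 45 60 9 32 26 37

Derivation:
'5': 0..9 range, 52 + ord('5') − ord('0') = 57
't': a..z range, 26 + ord('t') − ord('a') = 45
'8': 0..9 range, 52 + ord('8') − ord('0') = 60
'J': A..Z range, ord('J') − ord('A') = 9
'g': a..z range, 26 + ord('g') − ord('a') = 32
'a': a..z range, 26 + ord('a') − ord('a') = 26
'l': a..z range, 26 + ord('l') − ord('a') = 37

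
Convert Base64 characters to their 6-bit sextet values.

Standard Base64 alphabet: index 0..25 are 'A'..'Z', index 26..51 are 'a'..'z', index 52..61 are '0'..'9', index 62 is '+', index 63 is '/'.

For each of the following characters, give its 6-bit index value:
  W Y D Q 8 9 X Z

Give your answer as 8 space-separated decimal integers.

'W': A..Z range, ord('W') − ord('A') = 22
'Y': A..Z range, ord('Y') − ord('A') = 24
'D': A..Z range, ord('D') − ord('A') = 3
'Q': A..Z range, ord('Q') − ord('A') = 16
'8': 0..9 range, 52 + ord('8') − ord('0') = 60
'9': 0..9 range, 52 + ord('9') − ord('0') = 61
'X': A..Z range, ord('X') − ord('A') = 23
'Z': A..Z range, ord('Z') − ord('A') = 25

Answer: 22 24 3 16 60 61 23 25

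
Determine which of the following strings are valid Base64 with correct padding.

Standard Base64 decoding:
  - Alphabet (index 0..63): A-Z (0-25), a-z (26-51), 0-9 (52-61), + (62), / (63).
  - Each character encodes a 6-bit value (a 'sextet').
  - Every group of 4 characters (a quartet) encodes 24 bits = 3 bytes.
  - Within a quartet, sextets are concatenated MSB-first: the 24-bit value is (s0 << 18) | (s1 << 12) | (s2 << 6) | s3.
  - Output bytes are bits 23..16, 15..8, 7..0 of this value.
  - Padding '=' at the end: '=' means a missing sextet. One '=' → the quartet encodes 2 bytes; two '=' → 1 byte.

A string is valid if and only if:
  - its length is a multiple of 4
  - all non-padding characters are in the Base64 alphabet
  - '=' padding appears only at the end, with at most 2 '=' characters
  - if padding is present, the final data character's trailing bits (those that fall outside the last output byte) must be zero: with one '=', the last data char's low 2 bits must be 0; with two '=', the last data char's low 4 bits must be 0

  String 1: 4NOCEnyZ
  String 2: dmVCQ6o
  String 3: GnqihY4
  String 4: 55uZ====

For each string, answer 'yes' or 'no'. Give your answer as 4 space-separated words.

String 1: '4NOCEnyZ' → valid
String 2: 'dmVCQ6o' → invalid (len=7 not mult of 4)
String 3: 'GnqihY4' → invalid (len=7 not mult of 4)
String 4: '55uZ====' → invalid (4 pad chars (max 2))

Answer: yes no no no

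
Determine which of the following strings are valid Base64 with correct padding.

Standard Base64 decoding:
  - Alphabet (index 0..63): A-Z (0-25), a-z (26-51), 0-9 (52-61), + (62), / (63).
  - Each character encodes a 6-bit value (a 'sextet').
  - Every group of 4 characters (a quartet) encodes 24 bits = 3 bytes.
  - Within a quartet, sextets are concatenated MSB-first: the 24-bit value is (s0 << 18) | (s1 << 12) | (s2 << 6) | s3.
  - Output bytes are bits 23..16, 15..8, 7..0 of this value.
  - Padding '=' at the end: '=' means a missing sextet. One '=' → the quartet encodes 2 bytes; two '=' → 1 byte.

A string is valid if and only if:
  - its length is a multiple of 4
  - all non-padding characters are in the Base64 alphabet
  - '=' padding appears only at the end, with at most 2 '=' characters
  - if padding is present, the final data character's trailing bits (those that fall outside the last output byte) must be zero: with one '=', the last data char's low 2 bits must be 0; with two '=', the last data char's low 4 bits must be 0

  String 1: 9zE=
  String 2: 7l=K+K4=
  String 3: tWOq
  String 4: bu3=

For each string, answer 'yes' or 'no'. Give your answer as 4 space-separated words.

String 1: '9zE=' → valid
String 2: '7l=K+K4=' → invalid (bad char(s): ['=']; '=' in middle)
String 3: 'tWOq' → valid
String 4: 'bu3=' → invalid (bad trailing bits)

Answer: yes no yes no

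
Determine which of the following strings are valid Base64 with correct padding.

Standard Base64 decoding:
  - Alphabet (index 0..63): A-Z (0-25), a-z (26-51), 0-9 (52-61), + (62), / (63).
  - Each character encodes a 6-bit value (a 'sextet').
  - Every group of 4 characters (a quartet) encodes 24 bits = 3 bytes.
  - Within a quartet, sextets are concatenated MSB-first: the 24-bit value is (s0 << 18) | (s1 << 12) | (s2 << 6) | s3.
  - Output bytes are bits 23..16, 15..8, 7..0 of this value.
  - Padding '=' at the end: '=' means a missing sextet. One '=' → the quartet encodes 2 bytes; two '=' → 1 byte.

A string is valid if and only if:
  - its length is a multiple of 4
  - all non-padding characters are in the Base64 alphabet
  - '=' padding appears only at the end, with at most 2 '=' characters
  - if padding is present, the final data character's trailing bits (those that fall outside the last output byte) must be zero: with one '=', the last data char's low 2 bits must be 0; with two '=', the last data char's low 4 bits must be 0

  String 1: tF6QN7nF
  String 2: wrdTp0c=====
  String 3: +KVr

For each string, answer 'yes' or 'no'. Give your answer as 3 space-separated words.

Answer: yes no yes

Derivation:
String 1: 'tF6QN7nF' → valid
String 2: 'wrdTp0c=====' → invalid (5 pad chars (max 2))
String 3: '+KVr' → valid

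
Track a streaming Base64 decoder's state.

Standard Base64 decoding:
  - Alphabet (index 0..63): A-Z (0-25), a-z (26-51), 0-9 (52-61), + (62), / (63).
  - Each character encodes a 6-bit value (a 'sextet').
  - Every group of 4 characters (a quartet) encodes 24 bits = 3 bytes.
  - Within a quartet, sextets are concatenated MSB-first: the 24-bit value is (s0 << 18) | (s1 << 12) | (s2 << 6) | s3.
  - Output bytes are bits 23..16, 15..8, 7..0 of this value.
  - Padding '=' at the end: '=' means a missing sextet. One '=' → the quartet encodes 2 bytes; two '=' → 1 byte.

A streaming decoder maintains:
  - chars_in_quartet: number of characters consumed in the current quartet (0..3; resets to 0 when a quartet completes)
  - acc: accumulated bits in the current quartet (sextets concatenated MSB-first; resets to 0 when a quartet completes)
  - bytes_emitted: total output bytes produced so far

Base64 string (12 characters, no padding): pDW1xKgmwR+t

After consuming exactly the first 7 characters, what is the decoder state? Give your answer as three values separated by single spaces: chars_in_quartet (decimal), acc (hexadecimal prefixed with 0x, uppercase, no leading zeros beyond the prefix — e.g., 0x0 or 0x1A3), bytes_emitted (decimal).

After char 0 ('p'=41): chars_in_quartet=1 acc=0x29 bytes_emitted=0
After char 1 ('D'=3): chars_in_quartet=2 acc=0xA43 bytes_emitted=0
After char 2 ('W'=22): chars_in_quartet=3 acc=0x290D6 bytes_emitted=0
After char 3 ('1'=53): chars_in_quartet=4 acc=0xA435B5 -> emit A4 35 B5, reset; bytes_emitted=3
After char 4 ('x'=49): chars_in_quartet=1 acc=0x31 bytes_emitted=3
After char 5 ('K'=10): chars_in_quartet=2 acc=0xC4A bytes_emitted=3
After char 6 ('g'=32): chars_in_quartet=3 acc=0x312A0 bytes_emitted=3

Answer: 3 0x312A0 3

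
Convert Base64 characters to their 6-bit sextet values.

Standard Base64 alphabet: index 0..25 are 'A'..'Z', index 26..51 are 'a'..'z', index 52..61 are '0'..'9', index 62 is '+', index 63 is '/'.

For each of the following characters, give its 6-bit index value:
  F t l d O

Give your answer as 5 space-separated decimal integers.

'F': A..Z range, ord('F') − ord('A') = 5
't': a..z range, 26 + ord('t') − ord('a') = 45
'l': a..z range, 26 + ord('l') − ord('a') = 37
'd': a..z range, 26 + ord('d') − ord('a') = 29
'O': A..Z range, ord('O') − ord('A') = 14

Answer: 5 45 37 29 14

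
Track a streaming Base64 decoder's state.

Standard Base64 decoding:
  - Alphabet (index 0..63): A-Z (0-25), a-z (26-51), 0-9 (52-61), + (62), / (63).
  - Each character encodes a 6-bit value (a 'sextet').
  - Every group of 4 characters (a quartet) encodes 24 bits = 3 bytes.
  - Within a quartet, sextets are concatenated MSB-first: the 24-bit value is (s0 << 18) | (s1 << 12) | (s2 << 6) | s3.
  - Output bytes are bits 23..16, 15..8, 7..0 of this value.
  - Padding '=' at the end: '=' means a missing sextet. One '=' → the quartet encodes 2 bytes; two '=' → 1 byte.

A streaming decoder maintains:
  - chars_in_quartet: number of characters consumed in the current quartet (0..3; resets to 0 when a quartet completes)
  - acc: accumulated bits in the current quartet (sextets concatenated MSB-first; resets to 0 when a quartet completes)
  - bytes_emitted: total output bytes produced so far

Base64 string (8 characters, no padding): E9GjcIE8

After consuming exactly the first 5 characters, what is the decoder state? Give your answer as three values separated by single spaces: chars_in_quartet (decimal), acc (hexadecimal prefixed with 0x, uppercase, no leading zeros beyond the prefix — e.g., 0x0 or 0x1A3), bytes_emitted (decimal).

After char 0 ('E'=4): chars_in_quartet=1 acc=0x4 bytes_emitted=0
After char 1 ('9'=61): chars_in_quartet=2 acc=0x13D bytes_emitted=0
After char 2 ('G'=6): chars_in_quartet=3 acc=0x4F46 bytes_emitted=0
After char 3 ('j'=35): chars_in_quartet=4 acc=0x13D1A3 -> emit 13 D1 A3, reset; bytes_emitted=3
After char 4 ('c'=28): chars_in_quartet=1 acc=0x1C bytes_emitted=3

Answer: 1 0x1C 3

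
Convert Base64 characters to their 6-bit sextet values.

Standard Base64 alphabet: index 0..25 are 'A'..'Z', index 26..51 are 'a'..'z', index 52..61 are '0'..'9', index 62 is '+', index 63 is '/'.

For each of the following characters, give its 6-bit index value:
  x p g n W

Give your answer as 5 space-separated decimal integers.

Answer: 49 41 32 39 22

Derivation:
'x': a..z range, 26 + ord('x') − ord('a') = 49
'p': a..z range, 26 + ord('p') − ord('a') = 41
'g': a..z range, 26 + ord('g') − ord('a') = 32
'n': a..z range, 26 + ord('n') − ord('a') = 39
'W': A..Z range, ord('W') − ord('A') = 22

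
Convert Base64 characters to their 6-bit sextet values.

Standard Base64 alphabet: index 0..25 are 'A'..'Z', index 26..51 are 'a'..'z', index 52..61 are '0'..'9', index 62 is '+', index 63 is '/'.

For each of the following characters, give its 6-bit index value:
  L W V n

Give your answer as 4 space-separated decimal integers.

'L': A..Z range, ord('L') − ord('A') = 11
'W': A..Z range, ord('W') − ord('A') = 22
'V': A..Z range, ord('V') − ord('A') = 21
'n': a..z range, 26 + ord('n') − ord('a') = 39

Answer: 11 22 21 39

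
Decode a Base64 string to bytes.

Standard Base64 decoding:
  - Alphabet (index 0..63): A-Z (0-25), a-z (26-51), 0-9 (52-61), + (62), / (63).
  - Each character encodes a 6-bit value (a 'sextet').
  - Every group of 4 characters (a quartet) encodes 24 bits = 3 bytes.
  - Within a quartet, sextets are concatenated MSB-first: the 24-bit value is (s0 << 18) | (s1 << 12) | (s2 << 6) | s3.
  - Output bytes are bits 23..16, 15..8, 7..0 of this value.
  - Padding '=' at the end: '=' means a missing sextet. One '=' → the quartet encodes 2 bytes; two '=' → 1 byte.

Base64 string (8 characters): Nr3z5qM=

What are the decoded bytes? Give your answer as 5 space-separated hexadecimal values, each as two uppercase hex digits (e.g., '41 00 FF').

After char 0 ('N'=13): chars_in_quartet=1 acc=0xD bytes_emitted=0
After char 1 ('r'=43): chars_in_quartet=2 acc=0x36B bytes_emitted=0
After char 2 ('3'=55): chars_in_quartet=3 acc=0xDAF7 bytes_emitted=0
After char 3 ('z'=51): chars_in_quartet=4 acc=0x36BDF3 -> emit 36 BD F3, reset; bytes_emitted=3
After char 4 ('5'=57): chars_in_quartet=1 acc=0x39 bytes_emitted=3
After char 5 ('q'=42): chars_in_quartet=2 acc=0xE6A bytes_emitted=3
After char 6 ('M'=12): chars_in_quartet=3 acc=0x39A8C bytes_emitted=3
Padding '=': partial quartet acc=0x39A8C -> emit E6 A3; bytes_emitted=5

Answer: 36 BD F3 E6 A3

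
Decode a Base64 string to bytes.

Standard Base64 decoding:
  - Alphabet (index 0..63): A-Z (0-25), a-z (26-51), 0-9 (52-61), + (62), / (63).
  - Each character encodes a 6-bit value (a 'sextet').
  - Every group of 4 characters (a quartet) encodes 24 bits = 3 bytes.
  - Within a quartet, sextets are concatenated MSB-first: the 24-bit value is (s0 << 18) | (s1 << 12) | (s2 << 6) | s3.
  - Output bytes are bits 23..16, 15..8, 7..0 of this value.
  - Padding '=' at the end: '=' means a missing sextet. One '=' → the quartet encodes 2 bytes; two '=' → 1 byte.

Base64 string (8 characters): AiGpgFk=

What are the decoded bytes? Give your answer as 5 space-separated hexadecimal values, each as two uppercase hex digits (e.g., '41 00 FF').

Answer: 02 21 A9 80 59

Derivation:
After char 0 ('A'=0): chars_in_quartet=1 acc=0x0 bytes_emitted=0
After char 1 ('i'=34): chars_in_quartet=2 acc=0x22 bytes_emitted=0
After char 2 ('G'=6): chars_in_quartet=3 acc=0x886 bytes_emitted=0
After char 3 ('p'=41): chars_in_quartet=4 acc=0x221A9 -> emit 02 21 A9, reset; bytes_emitted=3
After char 4 ('g'=32): chars_in_quartet=1 acc=0x20 bytes_emitted=3
After char 5 ('F'=5): chars_in_quartet=2 acc=0x805 bytes_emitted=3
After char 6 ('k'=36): chars_in_quartet=3 acc=0x20164 bytes_emitted=3
Padding '=': partial quartet acc=0x20164 -> emit 80 59; bytes_emitted=5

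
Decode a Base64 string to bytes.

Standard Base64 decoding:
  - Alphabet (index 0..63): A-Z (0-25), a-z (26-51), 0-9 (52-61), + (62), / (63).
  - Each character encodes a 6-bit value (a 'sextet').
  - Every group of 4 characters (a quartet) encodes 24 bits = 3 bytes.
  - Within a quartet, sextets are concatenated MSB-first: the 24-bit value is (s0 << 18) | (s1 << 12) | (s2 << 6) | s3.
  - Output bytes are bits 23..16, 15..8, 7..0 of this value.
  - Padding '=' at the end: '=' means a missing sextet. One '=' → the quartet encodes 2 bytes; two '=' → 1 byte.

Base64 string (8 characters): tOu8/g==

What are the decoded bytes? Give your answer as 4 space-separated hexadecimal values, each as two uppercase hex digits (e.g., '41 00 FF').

Answer: B4 EB BC FE

Derivation:
After char 0 ('t'=45): chars_in_quartet=1 acc=0x2D bytes_emitted=0
After char 1 ('O'=14): chars_in_quartet=2 acc=0xB4E bytes_emitted=0
After char 2 ('u'=46): chars_in_quartet=3 acc=0x2D3AE bytes_emitted=0
After char 3 ('8'=60): chars_in_quartet=4 acc=0xB4EBBC -> emit B4 EB BC, reset; bytes_emitted=3
After char 4 ('/'=63): chars_in_quartet=1 acc=0x3F bytes_emitted=3
After char 5 ('g'=32): chars_in_quartet=2 acc=0xFE0 bytes_emitted=3
Padding '==': partial quartet acc=0xFE0 -> emit FE; bytes_emitted=4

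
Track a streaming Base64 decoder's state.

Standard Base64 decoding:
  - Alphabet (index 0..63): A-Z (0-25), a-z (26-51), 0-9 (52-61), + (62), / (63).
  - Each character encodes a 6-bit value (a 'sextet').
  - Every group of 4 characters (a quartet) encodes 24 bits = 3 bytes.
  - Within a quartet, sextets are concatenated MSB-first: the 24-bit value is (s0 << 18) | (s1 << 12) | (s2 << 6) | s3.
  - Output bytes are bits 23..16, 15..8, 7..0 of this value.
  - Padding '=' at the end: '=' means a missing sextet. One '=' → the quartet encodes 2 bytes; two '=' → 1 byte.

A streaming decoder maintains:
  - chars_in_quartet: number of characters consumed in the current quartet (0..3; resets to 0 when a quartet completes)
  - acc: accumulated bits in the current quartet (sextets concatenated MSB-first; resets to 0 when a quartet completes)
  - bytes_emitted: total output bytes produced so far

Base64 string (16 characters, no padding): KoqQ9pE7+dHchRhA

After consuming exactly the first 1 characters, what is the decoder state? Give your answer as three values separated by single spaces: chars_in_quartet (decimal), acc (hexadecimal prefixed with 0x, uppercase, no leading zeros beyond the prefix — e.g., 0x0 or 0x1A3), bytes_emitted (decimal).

Answer: 1 0xA 0

Derivation:
After char 0 ('K'=10): chars_in_quartet=1 acc=0xA bytes_emitted=0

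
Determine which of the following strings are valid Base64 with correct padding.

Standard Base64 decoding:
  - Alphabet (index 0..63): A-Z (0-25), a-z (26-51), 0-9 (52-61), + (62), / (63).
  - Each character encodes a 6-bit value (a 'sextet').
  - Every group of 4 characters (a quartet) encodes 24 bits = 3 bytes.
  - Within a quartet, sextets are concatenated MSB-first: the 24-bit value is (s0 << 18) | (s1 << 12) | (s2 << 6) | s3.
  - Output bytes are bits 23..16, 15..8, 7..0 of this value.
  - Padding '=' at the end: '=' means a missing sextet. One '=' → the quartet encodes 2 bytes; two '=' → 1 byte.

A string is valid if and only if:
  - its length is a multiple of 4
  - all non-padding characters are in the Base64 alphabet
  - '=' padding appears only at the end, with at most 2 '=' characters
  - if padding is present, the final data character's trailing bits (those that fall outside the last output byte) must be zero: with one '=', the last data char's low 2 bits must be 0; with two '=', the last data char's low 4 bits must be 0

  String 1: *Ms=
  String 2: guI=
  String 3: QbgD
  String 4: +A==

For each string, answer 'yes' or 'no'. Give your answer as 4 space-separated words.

String 1: '*Ms=' → invalid (bad char(s): ['*'])
String 2: 'guI=' → valid
String 3: 'QbgD' → valid
String 4: '+A==' → valid

Answer: no yes yes yes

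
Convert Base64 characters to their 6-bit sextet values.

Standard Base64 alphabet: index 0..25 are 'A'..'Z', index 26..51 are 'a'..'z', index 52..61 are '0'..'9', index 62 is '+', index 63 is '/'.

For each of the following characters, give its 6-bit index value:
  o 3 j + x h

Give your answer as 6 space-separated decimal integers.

'o': a..z range, 26 + ord('o') − ord('a') = 40
'3': 0..9 range, 52 + ord('3') − ord('0') = 55
'j': a..z range, 26 + ord('j') − ord('a') = 35
'+': index 62
'x': a..z range, 26 + ord('x') − ord('a') = 49
'h': a..z range, 26 + ord('h') − ord('a') = 33

Answer: 40 55 35 62 49 33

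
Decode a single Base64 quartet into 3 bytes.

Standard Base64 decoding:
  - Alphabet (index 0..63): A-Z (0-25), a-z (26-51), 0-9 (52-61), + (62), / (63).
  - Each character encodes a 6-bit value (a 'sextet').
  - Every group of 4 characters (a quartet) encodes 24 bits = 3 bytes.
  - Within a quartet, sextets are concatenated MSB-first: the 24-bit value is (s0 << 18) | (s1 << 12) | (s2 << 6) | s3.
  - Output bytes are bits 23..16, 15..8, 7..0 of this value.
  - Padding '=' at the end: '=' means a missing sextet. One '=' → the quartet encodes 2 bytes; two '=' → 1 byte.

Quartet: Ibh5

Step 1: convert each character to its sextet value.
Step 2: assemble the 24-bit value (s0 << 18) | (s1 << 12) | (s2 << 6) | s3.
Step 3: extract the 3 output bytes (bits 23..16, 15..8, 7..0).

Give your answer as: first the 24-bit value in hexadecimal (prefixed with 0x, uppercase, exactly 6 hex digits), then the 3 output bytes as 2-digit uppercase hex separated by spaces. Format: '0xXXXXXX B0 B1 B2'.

Answer: 0x21B879 21 B8 79

Derivation:
Sextets: I=8, b=27, h=33, 5=57
24-bit: (8<<18) | (27<<12) | (33<<6) | 57
      = 0x200000 | 0x01B000 | 0x000840 | 0x000039
      = 0x21B879
Bytes: (v>>16)&0xFF=21, (v>>8)&0xFF=B8, v&0xFF=79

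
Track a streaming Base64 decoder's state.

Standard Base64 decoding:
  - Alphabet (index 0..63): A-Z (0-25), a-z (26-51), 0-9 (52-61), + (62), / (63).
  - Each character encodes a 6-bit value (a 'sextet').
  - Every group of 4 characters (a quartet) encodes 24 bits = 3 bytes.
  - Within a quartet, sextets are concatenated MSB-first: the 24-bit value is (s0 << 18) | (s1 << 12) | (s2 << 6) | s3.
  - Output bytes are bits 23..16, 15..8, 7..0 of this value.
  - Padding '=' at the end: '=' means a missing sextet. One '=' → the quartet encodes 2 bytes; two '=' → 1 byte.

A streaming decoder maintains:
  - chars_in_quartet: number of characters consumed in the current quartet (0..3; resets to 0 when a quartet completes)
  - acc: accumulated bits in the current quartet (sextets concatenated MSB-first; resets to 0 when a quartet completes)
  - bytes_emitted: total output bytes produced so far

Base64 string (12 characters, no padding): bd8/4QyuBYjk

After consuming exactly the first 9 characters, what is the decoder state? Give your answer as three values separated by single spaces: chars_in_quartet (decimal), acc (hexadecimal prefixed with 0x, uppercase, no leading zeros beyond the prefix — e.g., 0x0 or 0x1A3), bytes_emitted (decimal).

After char 0 ('b'=27): chars_in_quartet=1 acc=0x1B bytes_emitted=0
After char 1 ('d'=29): chars_in_quartet=2 acc=0x6DD bytes_emitted=0
After char 2 ('8'=60): chars_in_quartet=3 acc=0x1B77C bytes_emitted=0
After char 3 ('/'=63): chars_in_quartet=4 acc=0x6DDF3F -> emit 6D DF 3F, reset; bytes_emitted=3
After char 4 ('4'=56): chars_in_quartet=1 acc=0x38 bytes_emitted=3
After char 5 ('Q'=16): chars_in_quartet=2 acc=0xE10 bytes_emitted=3
After char 6 ('y'=50): chars_in_quartet=3 acc=0x38432 bytes_emitted=3
After char 7 ('u'=46): chars_in_quartet=4 acc=0xE10CAE -> emit E1 0C AE, reset; bytes_emitted=6
After char 8 ('B'=1): chars_in_quartet=1 acc=0x1 bytes_emitted=6

Answer: 1 0x1 6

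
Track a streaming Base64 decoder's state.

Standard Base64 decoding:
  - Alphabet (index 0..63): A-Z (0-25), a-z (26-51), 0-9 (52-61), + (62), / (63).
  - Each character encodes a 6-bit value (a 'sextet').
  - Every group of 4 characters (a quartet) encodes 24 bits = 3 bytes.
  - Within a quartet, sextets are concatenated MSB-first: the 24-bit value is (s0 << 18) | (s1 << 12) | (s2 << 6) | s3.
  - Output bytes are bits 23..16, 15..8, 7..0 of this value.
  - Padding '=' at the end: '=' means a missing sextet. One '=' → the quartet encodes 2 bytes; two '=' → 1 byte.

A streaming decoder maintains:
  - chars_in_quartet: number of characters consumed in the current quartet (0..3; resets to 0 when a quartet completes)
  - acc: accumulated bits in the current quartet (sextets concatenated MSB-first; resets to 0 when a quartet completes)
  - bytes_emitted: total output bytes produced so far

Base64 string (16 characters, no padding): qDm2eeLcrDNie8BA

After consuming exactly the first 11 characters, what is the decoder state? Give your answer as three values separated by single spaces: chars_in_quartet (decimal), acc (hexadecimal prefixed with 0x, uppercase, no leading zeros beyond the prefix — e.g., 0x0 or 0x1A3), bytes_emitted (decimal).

Answer: 3 0x2B0CD 6

Derivation:
After char 0 ('q'=42): chars_in_quartet=1 acc=0x2A bytes_emitted=0
After char 1 ('D'=3): chars_in_quartet=2 acc=0xA83 bytes_emitted=0
After char 2 ('m'=38): chars_in_quartet=3 acc=0x2A0E6 bytes_emitted=0
After char 3 ('2'=54): chars_in_quartet=4 acc=0xA839B6 -> emit A8 39 B6, reset; bytes_emitted=3
After char 4 ('e'=30): chars_in_quartet=1 acc=0x1E bytes_emitted=3
After char 5 ('e'=30): chars_in_quartet=2 acc=0x79E bytes_emitted=3
After char 6 ('L'=11): chars_in_quartet=3 acc=0x1E78B bytes_emitted=3
After char 7 ('c'=28): chars_in_quartet=4 acc=0x79E2DC -> emit 79 E2 DC, reset; bytes_emitted=6
After char 8 ('r'=43): chars_in_quartet=1 acc=0x2B bytes_emitted=6
After char 9 ('D'=3): chars_in_quartet=2 acc=0xAC3 bytes_emitted=6
After char 10 ('N'=13): chars_in_quartet=3 acc=0x2B0CD bytes_emitted=6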